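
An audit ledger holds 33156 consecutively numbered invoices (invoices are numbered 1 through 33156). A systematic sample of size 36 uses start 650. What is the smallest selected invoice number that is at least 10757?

10781

k = 33156/36 = 921
Steps past start: ⌈(10757 − 650)/921⌉ = ⌈10107/921⌉ = 11
Selected invoice: 650 + 11×921 = 10781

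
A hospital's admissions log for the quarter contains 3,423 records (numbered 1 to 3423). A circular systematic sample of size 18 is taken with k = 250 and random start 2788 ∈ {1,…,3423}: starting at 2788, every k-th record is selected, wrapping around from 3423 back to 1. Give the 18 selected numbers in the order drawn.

Selection 1: 2788
Selection 2: 2788 + 250 = 3038
Selection 3: 3038 + 250 = 3288
Selection 4: 3288 + 250 = 3538 → 3538 − 3423 = 115
Selection 5: 115 + 250 = 365
Selection 6: 365 + 250 = 615
Selection 7: 615 + 250 = 865
Selection 8: 865 + 250 = 1115
Selection 9: 1115 + 250 = 1365
Selection 10: 1365 + 250 = 1615
Selection 11: 1615 + 250 = 1865
Selection 12: 1865 + 250 = 2115
Selection 13: 2115 + 250 = 2365
Selection 14: 2365 + 250 = 2615
Selection 15: 2615 + 250 = 2865
Selection 16: 2865 + 250 = 3115
Selection 17: 3115 + 250 = 3365
Selection 18: 3365 + 250 = 3615 → 3615 − 3423 = 192

2788, 3038, 3288, 115, 365, 615, 865, 1115, 1365, 1615, 1865, 2115, 2365, 2615, 2865, 3115, 3365, 192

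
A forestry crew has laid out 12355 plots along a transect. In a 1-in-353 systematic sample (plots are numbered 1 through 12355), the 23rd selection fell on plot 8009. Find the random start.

243

k = 353
r = 8009 − (23−1)×353 = 8009 − 7766 = 243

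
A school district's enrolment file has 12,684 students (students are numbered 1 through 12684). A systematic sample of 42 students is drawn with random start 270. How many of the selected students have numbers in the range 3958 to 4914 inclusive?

3

k = 12684/42 = 302
First selection ≥ 3958: 270 + ⌈(3958−270)/302⌉·302 = 270 + 13×302 = 4196
Last selection ≤ 4914: 270 + ⌊(4914−270)/302⌋·302 = 270 + 15×302 = 4800
Count = 15 − 13 + 1 = 3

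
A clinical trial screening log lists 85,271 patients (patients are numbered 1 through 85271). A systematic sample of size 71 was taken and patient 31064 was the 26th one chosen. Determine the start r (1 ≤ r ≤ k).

1039

k = 85271/71 = 1201
r = 31064 − (26−1)×1201 = 31064 − 30025 = 1039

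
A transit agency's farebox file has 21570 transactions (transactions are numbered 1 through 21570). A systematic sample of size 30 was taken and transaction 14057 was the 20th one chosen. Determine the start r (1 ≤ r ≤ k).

k = 21570/30 = 719
r = 14057 − (20−1)×719 = 14057 − 13661 = 396

396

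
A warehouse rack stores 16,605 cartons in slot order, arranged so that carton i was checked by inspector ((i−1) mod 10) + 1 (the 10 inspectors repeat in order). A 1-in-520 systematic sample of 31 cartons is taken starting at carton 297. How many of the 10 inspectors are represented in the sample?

Consecutive selections differ by k = 520, so their inspector numbers differ by 520 mod 10 = 0.
gcd(520, 10) = 10, so the sample visits 10/10 = 1 distinct residues mod 10.
Start 297 is inspector 7; the inspectors hit are 7.

1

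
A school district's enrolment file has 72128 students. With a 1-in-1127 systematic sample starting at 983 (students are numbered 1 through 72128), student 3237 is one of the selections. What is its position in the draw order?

k = 1127
position = (3237 − 983)/1127 + 1 = 2254/1127 + 1 = 2 + 1 = 3

3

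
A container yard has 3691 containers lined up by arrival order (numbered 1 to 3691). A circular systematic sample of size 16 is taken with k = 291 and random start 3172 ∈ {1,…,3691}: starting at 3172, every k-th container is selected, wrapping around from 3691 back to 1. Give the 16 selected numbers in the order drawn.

Selection 1: 3172
Selection 2: 3172 + 291 = 3463
Selection 3: 3463 + 291 = 3754 → 3754 − 3691 = 63
Selection 4: 63 + 291 = 354
Selection 5: 354 + 291 = 645
Selection 6: 645 + 291 = 936
Selection 7: 936 + 291 = 1227
Selection 8: 1227 + 291 = 1518
Selection 9: 1518 + 291 = 1809
Selection 10: 1809 + 291 = 2100
Selection 11: 2100 + 291 = 2391
Selection 12: 2391 + 291 = 2682
Selection 13: 2682 + 291 = 2973
Selection 14: 2973 + 291 = 3264
Selection 15: 3264 + 291 = 3555
Selection 16: 3555 + 291 = 3846 → 3846 − 3691 = 155

3172, 3463, 63, 354, 645, 936, 1227, 1518, 1809, 2100, 2391, 2682, 2973, 3264, 3555, 155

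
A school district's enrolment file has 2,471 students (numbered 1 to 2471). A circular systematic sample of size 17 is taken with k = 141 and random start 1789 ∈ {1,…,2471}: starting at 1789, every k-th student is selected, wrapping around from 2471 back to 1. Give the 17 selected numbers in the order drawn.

Selection 1: 1789
Selection 2: 1789 + 141 = 1930
Selection 3: 1930 + 141 = 2071
Selection 4: 2071 + 141 = 2212
Selection 5: 2212 + 141 = 2353
Selection 6: 2353 + 141 = 2494 → 2494 − 2471 = 23
Selection 7: 23 + 141 = 164
Selection 8: 164 + 141 = 305
Selection 9: 305 + 141 = 446
Selection 10: 446 + 141 = 587
Selection 11: 587 + 141 = 728
Selection 12: 728 + 141 = 869
Selection 13: 869 + 141 = 1010
Selection 14: 1010 + 141 = 1151
Selection 15: 1151 + 141 = 1292
Selection 16: 1292 + 141 = 1433
Selection 17: 1433 + 141 = 1574

1789, 1930, 2071, 2212, 2353, 23, 164, 305, 446, 587, 728, 869, 1010, 1151, 1292, 1433, 1574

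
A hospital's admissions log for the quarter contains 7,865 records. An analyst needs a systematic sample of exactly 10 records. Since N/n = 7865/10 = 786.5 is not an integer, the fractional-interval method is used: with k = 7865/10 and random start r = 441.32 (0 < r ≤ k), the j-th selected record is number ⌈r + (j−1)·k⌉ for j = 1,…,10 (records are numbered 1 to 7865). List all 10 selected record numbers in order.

442, 1228, 2015, 2801, 3588, 4374, 5161, 5947, 6734, 7520

j=1: r + 0k = 441.32 → ⌈·⌉ = 442
j=2: r + 1k = 1227.82 → ⌈·⌉ = 1228
j=3: r + 2k = 2014.32 → ⌈·⌉ = 2015
j=4: r + 3k = 2800.82 → ⌈·⌉ = 2801
j=5: r + 4k = 3587.32 → ⌈·⌉ = 3588
j=6: r + 5k = 4373.82 → ⌈·⌉ = 4374
j=7: r + 6k = 5160.32 → ⌈·⌉ = 5161
j=8: r + 7k = 5946.82 → ⌈·⌉ = 5947
j=9: r + 8k = 6733.32 → ⌈·⌉ = 6734
j=10: r + 9k = 7519.82 → ⌈·⌉ = 7520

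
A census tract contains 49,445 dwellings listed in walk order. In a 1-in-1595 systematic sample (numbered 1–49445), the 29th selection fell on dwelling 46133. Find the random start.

k = 1595
r = 46133 − (29−1)×1595 = 46133 − 44660 = 1473

1473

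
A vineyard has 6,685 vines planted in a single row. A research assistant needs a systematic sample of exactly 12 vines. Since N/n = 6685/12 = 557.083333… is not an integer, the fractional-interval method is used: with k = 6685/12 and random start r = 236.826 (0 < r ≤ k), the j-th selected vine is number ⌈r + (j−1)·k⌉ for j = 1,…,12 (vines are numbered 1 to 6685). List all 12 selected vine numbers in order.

j=1: r + 0k = 236.826 → ⌈·⌉ = 237
j=2: r + 1k = 793.909333… → ⌈·⌉ = 794
j=3: r + 2k = 1350.992666… → ⌈·⌉ = 1351
j=4: r + 3k = 1908.076 → ⌈·⌉ = 1909
j=5: r + 4k = 2465.159333… → ⌈·⌉ = 2466
j=6: r + 5k = 3022.242666… → ⌈·⌉ = 3023
j=7: r + 6k = 3579.326 → ⌈·⌉ = 3580
j=8: r + 7k = 4136.409333… → ⌈·⌉ = 4137
j=9: r + 8k = 4693.492666… → ⌈·⌉ = 4694
j=10: r + 9k = 5250.576 → ⌈·⌉ = 5251
j=11: r + 10k = 5807.659333… → ⌈·⌉ = 5808
j=12: r + 11k = 6364.742666… → ⌈·⌉ = 6365

237, 794, 1351, 1909, 2466, 3023, 3580, 4137, 4694, 5251, 5808, 6365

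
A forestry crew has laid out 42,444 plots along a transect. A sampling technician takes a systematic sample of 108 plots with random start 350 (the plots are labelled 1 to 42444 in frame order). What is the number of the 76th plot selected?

29825

k = 42444/108 = 393
76th selection = r + (76−1)·k = 350 + 75×393 = 350 + 29475 = 29825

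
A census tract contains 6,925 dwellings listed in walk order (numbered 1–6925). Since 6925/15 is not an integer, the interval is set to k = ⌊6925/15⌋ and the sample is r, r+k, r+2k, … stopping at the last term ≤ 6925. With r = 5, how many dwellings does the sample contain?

16

k = ⌊6925/15⌋ = 461
Achieved size = ⌊(6925 − 5)/461⌋ + 1 = ⌊6920/461⌋ + 1 = 15 + 1 = 16
(last selection: 5 + 15×461 = 6920 ≤ 6925; next would be 7381 > 6925)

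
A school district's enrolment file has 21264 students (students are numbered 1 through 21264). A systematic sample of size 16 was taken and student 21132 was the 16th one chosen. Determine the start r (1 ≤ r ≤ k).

1197

k = 21264/16 = 1329
r = 21132 − (16−1)×1329 = 21132 − 19935 = 1197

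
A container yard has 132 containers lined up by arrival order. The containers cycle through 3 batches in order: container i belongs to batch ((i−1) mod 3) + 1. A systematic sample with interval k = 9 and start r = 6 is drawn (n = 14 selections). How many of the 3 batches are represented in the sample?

Consecutive selections differ by k = 9, so their batch numbers differ by 9 mod 3 = 0.
gcd(9, 3) = 3, so the sample visits 3/3 = 1 distinct residues mod 3.
Start 6 is batch 3; the batches hit are 3.

1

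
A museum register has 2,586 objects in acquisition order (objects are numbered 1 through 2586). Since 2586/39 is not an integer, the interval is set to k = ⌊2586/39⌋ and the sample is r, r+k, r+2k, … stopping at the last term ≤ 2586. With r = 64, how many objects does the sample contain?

39

k = ⌊2586/39⌋ = 66
Achieved size = ⌊(2586 − 64)/66⌋ + 1 = ⌊2522/66⌋ + 1 = 38 + 1 = 39
(last selection: 64 + 38×66 = 2572 ≤ 2586; next would be 2638 > 2586)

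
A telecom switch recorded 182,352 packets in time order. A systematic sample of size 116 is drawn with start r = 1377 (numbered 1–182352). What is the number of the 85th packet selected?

133425

k = 182352/116 = 1572
85th selection = r + (85−1)·k = 1377 + 84×1572 = 1377 + 132048 = 133425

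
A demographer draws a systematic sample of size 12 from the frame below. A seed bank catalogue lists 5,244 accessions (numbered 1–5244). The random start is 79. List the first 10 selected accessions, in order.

k = N/n = 5244/12 = 437
accession 1: 79
accession 2: 79 + 437 = 516
accession 3: 516 + 437 = 953
accession 4: 953 + 437 = 1390
accession 5: 1390 + 437 = 1827
accession 6: 1827 + 437 = 2264
accession 7: 2264 + 437 = 2701
accession 8: 2701 + 437 = 3138
accession 9: 3138 + 437 = 3575
accession 10: 3575 + 437 = 4012

79, 516, 953, 1390, 1827, 2264, 2701, 3138, 3575, 4012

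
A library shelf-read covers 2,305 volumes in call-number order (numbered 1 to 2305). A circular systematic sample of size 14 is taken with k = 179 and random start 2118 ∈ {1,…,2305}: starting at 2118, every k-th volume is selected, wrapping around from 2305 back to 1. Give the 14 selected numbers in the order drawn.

Selection 1: 2118
Selection 2: 2118 + 179 = 2297
Selection 3: 2297 + 179 = 2476 → 2476 − 2305 = 171
Selection 4: 171 + 179 = 350
Selection 5: 350 + 179 = 529
Selection 6: 529 + 179 = 708
Selection 7: 708 + 179 = 887
Selection 8: 887 + 179 = 1066
Selection 9: 1066 + 179 = 1245
Selection 10: 1245 + 179 = 1424
Selection 11: 1424 + 179 = 1603
Selection 12: 1603 + 179 = 1782
Selection 13: 1782 + 179 = 1961
Selection 14: 1961 + 179 = 2140

2118, 2297, 171, 350, 529, 708, 887, 1066, 1245, 1424, 1603, 1782, 1961, 2140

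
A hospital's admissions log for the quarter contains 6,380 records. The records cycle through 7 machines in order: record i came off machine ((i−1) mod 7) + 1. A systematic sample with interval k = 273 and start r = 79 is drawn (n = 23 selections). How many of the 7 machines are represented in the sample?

Consecutive selections differ by k = 273, so their machine numbers differ by 273 mod 7 = 0.
gcd(273, 7) = 7, so the sample visits 7/7 = 1 distinct residues mod 7.
Start 79 is machine 2; the machines hit are 2.

1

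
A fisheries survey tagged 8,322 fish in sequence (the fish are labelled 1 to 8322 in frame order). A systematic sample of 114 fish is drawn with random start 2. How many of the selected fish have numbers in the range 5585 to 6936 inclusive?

18

k = 8322/114 = 73
First selection ≥ 5585: 2 + ⌈(5585−2)/73⌉·73 = 2 + 77×73 = 5623
Last selection ≤ 6936: 2 + ⌊(6936−2)/73⌋·73 = 2 + 94×73 = 6864
Count = 94 − 77 + 1 = 18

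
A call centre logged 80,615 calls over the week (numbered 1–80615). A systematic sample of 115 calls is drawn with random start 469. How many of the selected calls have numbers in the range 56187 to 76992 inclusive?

k = 80615/115 = 701
First selection ≥ 56187: 469 + ⌈(56187−469)/701⌉·701 = 469 + 80×701 = 56549
Last selection ≤ 76992: 469 + ⌊(76992−469)/701⌋·701 = 469 + 109×701 = 76878
Count = 109 − 80 + 1 = 30

30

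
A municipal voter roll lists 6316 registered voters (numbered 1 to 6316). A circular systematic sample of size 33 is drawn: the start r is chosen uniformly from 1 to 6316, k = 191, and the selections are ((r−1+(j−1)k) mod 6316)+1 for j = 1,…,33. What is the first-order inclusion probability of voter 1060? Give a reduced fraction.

33/6316

For each position j, as r ranges over 1…6316 the j-th selection hits every voter exactly once, so voter 1060 is selected for exactly 33 of the 6316 starts.
Inclusion probability = 33/6316.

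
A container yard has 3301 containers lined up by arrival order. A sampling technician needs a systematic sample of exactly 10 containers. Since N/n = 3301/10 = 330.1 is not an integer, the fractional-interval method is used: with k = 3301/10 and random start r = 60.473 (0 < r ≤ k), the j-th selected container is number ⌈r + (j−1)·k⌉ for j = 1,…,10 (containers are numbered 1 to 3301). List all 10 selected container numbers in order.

61, 391, 721, 1051, 1381, 1711, 2042, 2372, 2702, 3032

j=1: r + 0k = 60.473 → ⌈·⌉ = 61
j=2: r + 1k = 390.573 → ⌈·⌉ = 391
j=3: r + 2k = 720.673 → ⌈·⌉ = 721
j=4: r + 3k = 1050.773 → ⌈·⌉ = 1051
j=5: r + 4k = 1380.873 → ⌈·⌉ = 1381
j=6: r + 5k = 1710.973 → ⌈·⌉ = 1711
j=7: r + 6k = 2041.073 → ⌈·⌉ = 2042
j=8: r + 7k = 2371.173 → ⌈·⌉ = 2372
j=9: r + 8k = 2701.273 → ⌈·⌉ = 2702
j=10: r + 9k = 3031.373 → ⌈·⌉ = 3032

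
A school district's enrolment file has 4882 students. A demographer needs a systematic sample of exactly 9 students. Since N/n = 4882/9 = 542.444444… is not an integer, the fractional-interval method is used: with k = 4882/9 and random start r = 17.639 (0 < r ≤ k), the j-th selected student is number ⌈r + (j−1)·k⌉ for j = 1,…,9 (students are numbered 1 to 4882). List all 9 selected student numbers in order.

18, 561, 1103, 1645, 2188, 2730, 3273, 3815, 4358

j=1: r + 0k = 17.639 → ⌈·⌉ = 18
j=2: r + 1k = 560.083444… → ⌈·⌉ = 561
j=3: r + 2k = 1102.527888… → ⌈·⌉ = 1103
j=4: r + 3k = 1644.972333… → ⌈·⌉ = 1645
j=5: r + 4k = 2187.416777… → ⌈·⌉ = 2188
j=6: r + 5k = 2729.861222… → ⌈·⌉ = 2730
j=7: r + 6k = 3272.305666… → ⌈·⌉ = 3273
j=8: r + 7k = 3814.750111… → ⌈·⌉ = 3815
j=9: r + 8k = 4357.194555… → ⌈·⌉ = 4358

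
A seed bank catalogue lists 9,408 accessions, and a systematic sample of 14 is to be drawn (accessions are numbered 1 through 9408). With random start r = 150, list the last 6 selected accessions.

5526, 6198, 6870, 7542, 8214, 8886

k = N/n = 9408/14 = 672
9th selection = 150 + 8×672 = 5526
10th: 5526 + 672 = 6198
11th: 6198 + 672 = 6870
12th: 6870 + 672 = 7542
13th: 7542 + 672 = 8214
14th: 8214 + 672 = 8886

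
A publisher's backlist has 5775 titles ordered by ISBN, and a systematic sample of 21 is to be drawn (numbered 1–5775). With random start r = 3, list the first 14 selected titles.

k = N/n = 5775/21 = 275
title 1: 3
title 2: 3 + 275 = 278
title 3: 278 + 275 = 553
title 4: 553 + 275 = 828
title 5: 828 + 275 = 1103
title 6: 1103 + 275 = 1378
title 7: 1378 + 275 = 1653
title 8: 1653 + 275 = 1928
title 9: 1928 + 275 = 2203
title 10: 2203 + 275 = 2478
title 11: 2478 + 275 = 2753
title 12: 2753 + 275 = 3028
title 13: 3028 + 275 = 3303
title 14: 3303 + 275 = 3578

3, 278, 553, 828, 1103, 1378, 1653, 1928, 2203, 2478, 2753, 3028, 3303, 3578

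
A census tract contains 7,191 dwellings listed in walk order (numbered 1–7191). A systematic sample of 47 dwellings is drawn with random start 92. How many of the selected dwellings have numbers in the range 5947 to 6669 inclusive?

k = 7191/47 = 153
First selection ≥ 5947: 92 + ⌈(5947−92)/153⌉·153 = 92 + 39×153 = 6059
Last selection ≤ 6669: 92 + ⌊(6669−92)/153⌋·153 = 92 + 42×153 = 6518
Count = 42 − 39 + 1 = 4

4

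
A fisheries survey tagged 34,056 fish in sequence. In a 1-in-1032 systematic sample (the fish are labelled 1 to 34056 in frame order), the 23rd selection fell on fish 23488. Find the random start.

k = 1032
r = 23488 − (23−1)×1032 = 23488 − 22704 = 784

784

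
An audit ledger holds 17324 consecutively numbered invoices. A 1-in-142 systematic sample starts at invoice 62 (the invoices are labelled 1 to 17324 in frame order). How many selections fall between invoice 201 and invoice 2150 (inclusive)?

14

k = 142
First selection ≥ 201: 62 + ⌈(201−62)/142⌉·142 = 62 + 1×142 = 204
Last selection ≤ 2150: 62 + ⌊(2150−62)/142⌋·142 = 62 + 14×142 = 2050
Count = 14 − 1 + 1 = 14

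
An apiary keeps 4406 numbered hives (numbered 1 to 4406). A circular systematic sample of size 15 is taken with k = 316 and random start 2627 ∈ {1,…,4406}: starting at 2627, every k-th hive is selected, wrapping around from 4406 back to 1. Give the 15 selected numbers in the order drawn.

2627, 2943, 3259, 3575, 3891, 4207, 117, 433, 749, 1065, 1381, 1697, 2013, 2329, 2645

Selection 1: 2627
Selection 2: 2627 + 316 = 2943
Selection 3: 2943 + 316 = 3259
Selection 4: 3259 + 316 = 3575
Selection 5: 3575 + 316 = 3891
Selection 6: 3891 + 316 = 4207
Selection 7: 4207 + 316 = 4523 → 4523 − 4406 = 117
Selection 8: 117 + 316 = 433
Selection 9: 433 + 316 = 749
Selection 10: 749 + 316 = 1065
Selection 11: 1065 + 316 = 1381
Selection 12: 1381 + 316 = 1697
Selection 13: 1697 + 316 = 2013
Selection 14: 2013 + 316 = 2329
Selection 15: 2329 + 316 = 2645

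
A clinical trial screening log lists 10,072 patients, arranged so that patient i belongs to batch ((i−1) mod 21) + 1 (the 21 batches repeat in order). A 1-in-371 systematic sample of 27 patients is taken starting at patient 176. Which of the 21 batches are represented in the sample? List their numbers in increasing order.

Consecutive selections differ by k = 371, so their batch numbers differ by 371 mod 21 = 14.
gcd(371, 21) = 7, so the sample visits 21/7 = 3 distinct residues mod 21.
Start 176 is batch 8; the batches hit are 1, 8, 15.

1, 8, 15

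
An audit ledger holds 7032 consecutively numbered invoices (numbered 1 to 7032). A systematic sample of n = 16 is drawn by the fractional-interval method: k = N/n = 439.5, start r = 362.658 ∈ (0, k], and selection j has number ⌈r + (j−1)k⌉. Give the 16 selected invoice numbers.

363, 803, 1242, 1682, 2121, 2561, 3000, 3440, 3879, 4319, 4758, 5198, 5637, 6077, 6516, 6956

j=1: r + 0k = 362.658 → ⌈·⌉ = 363
j=2: r + 1k = 802.158 → ⌈·⌉ = 803
j=3: r + 2k = 1241.658 → ⌈·⌉ = 1242
j=4: r + 3k = 1681.158 → ⌈·⌉ = 1682
j=5: r + 4k = 2120.658 → ⌈·⌉ = 2121
j=6: r + 5k = 2560.158 → ⌈·⌉ = 2561
j=7: r + 6k = 2999.658 → ⌈·⌉ = 3000
j=8: r + 7k = 3439.158 → ⌈·⌉ = 3440
j=9: r + 8k = 3878.658 → ⌈·⌉ = 3879
j=10: r + 9k = 4318.158 → ⌈·⌉ = 4319
j=11: r + 10k = 4757.658 → ⌈·⌉ = 4758
j=12: r + 11k = 5197.158 → ⌈·⌉ = 5198
j=13: r + 12k = 5636.658 → ⌈·⌉ = 5637
j=14: r + 13k = 6076.158 → ⌈·⌉ = 6077
j=15: r + 14k = 6515.658 → ⌈·⌉ = 6516
j=16: r + 15k = 6955.158 → ⌈·⌉ = 6956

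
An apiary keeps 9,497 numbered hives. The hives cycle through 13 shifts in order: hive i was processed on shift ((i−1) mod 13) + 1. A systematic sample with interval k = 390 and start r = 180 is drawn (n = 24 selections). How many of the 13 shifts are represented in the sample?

Consecutive selections differ by k = 390, so their shift numbers differ by 390 mod 13 = 0.
gcd(390, 13) = 13, so the sample visits 13/13 = 1 distinct residues mod 13.
Start 180 is shift 11; the shifts hit are 11.

1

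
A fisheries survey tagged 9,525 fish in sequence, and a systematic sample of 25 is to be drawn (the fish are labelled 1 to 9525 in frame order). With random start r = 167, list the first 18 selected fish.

167, 548, 929, 1310, 1691, 2072, 2453, 2834, 3215, 3596, 3977, 4358, 4739, 5120, 5501, 5882, 6263, 6644

k = N/n = 9525/25 = 381
fish 1: 167
fish 2: 167 + 381 = 548
fish 3: 548 + 381 = 929
fish 4: 929 + 381 = 1310
fish 5: 1310 + 381 = 1691
fish 6: 1691 + 381 = 2072
fish 7: 2072 + 381 = 2453
fish 8: 2453 + 381 = 2834
fish 9: 2834 + 381 = 3215
fish 10: 3215 + 381 = 3596
fish 11: 3596 + 381 = 3977
fish 12: 3977 + 381 = 4358
fish 13: 4358 + 381 = 4739
fish 14: 4739 + 381 = 5120
fish 15: 5120 + 381 = 5501
fish 16: 5501 + 381 = 5882
fish 17: 5882 + 381 = 6263
fish 18: 6263 + 381 = 6644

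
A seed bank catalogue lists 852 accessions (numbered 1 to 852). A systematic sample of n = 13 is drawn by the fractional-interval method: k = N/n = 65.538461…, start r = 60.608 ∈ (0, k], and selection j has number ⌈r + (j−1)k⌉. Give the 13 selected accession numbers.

61, 127, 192, 258, 323, 389, 454, 520, 585, 651, 716, 782, 848

j=1: r + 0k = 60.608 → ⌈·⌉ = 61
j=2: r + 1k = 126.146461… → ⌈·⌉ = 127
j=3: r + 2k = 191.684923… → ⌈·⌉ = 192
j=4: r + 3k = 257.223384… → ⌈·⌉ = 258
j=5: r + 4k = 322.761846… → ⌈·⌉ = 323
j=6: r + 5k = 388.300307… → ⌈·⌉ = 389
j=7: r + 6k = 453.838769… → ⌈·⌉ = 454
j=8: r + 7k = 519.377230… → ⌈·⌉ = 520
j=9: r + 8k = 584.915692… → ⌈·⌉ = 585
j=10: r + 9k = 650.454153… → ⌈·⌉ = 651
j=11: r + 10k = 715.992615… → ⌈·⌉ = 716
j=12: r + 11k = 781.531076… → ⌈·⌉ = 782
j=13: r + 12k = 847.069538… → ⌈·⌉ = 848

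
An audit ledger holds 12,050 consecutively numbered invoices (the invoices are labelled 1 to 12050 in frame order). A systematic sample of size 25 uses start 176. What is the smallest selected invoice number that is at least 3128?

3550

k = 12050/25 = 482
Steps past start: ⌈(3128 − 176)/482⌉ = ⌈2952/482⌉ = 7
Selected invoice: 176 + 7×482 = 3550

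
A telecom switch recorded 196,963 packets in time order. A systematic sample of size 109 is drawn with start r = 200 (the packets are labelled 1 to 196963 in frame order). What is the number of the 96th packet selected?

k = 196963/109 = 1807
96th selection = r + (96−1)·k = 200 + 95×1807 = 200 + 171665 = 171865

171865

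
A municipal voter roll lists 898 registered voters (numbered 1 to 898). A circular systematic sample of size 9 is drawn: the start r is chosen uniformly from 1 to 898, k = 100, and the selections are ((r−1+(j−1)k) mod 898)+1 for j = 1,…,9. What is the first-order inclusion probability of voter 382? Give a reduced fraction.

For each position j, as r ranges over 1…898 the j-th selection hits every voter exactly once, so voter 382 is selected for exactly 9 of the 898 starts.
Inclusion probability = 9/898.

9/898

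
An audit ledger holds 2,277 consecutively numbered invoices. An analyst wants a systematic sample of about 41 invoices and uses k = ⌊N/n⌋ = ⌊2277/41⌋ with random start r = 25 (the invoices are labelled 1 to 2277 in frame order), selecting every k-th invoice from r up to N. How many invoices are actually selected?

41

k = ⌊2277/41⌋ = 55
Achieved size = ⌊(2277 − 25)/55⌋ + 1 = ⌊2252/55⌋ + 1 = 40 + 1 = 41
(last selection: 25 + 40×55 = 2225 ≤ 2277; next would be 2280 > 2277)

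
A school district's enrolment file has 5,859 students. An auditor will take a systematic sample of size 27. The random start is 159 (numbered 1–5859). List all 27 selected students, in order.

k = N/n = 5859/27 = 217
student 1: 159
student 2: 159 + 217 = 376
student 3: 376 + 217 = 593
student 4: 593 + 217 = 810
student 5: 810 + 217 = 1027
student 6: 1027 + 217 = 1244
student 7: 1244 + 217 = 1461
student 8: 1461 + 217 = 1678
student 9: 1678 + 217 = 1895
student 10: 1895 + 217 = 2112
student 11: 2112 + 217 = 2329
student 12: 2329 + 217 = 2546
student 13: 2546 + 217 = 2763
student 14: 2763 + 217 = 2980
student 15: 2980 + 217 = 3197
student 16: 3197 + 217 = 3414
student 17: 3414 + 217 = 3631
student 18: 3631 + 217 = 3848
student 19: 3848 + 217 = 4065
student 20: 4065 + 217 = 4282
student 21: 4282 + 217 = 4499
student 22: 4499 + 217 = 4716
student 23: 4716 + 217 = 4933
student 24: 4933 + 217 = 5150
student 25: 5150 + 217 = 5367
student 26: 5367 + 217 = 5584
student 27: 5584 + 217 = 5801

159, 376, 593, 810, 1027, 1244, 1461, 1678, 1895, 2112, 2329, 2546, 2763, 2980, 3197, 3414, 3631, 3848, 4065, 4282, 4499, 4716, 4933, 5150, 5367, 5584, 5801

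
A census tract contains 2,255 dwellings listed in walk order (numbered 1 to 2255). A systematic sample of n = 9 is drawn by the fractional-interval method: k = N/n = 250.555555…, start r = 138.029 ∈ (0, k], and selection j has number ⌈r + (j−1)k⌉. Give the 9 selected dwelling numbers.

139, 389, 640, 890, 1141, 1391, 1642, 1892, 2143

j=1: r + 0k = 138.029 → ⌈·⌉ = 139
j=2: r + 1k = 388.584555… → ⌈·⌉ = 389
j=3: r + 2k = 639.140111… → ⌈·⌉ = 640
j=4: r + 3k = 889.695666… → ⌈·⌉ = 890
j=5: r + 4k = 1140.251222… → ⌈·⌉ = 1141
j=6: r + 5k = 1390.806777… → ⌈·⌉ = 1391
j=7: r + 6k = 1641.362333… → ⌈·⌉ = 1642
j=8: r + 7k = 1891.917888… → ⌈·⌉ = 1892
j=9: r + 8k = 2142.473444… → ⌈·⌉ = 2143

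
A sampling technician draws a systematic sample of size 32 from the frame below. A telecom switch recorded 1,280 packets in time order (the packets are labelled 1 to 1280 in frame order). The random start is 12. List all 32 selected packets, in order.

k = N/n = 1280/32 = 40
packet 1: 12
packet 2: 12 + 40 = 52
packet 3: 52 + 40 = 92
packet 4: 92 + 40 = 132
packet 5: 132 + 40 = 172
packet 6: 172 + 40 = 212
packet 7: 212 + 40 = 252
packet 8: 252 + 40 = 292
packet 9: 292 + 40 = 332
packet 10: 332 + 40 = 372
packet 11: 372 + 40 = 412
packet 12: 412 + 40 = 452
packet 13: 452 + 40 = 492
packet 14: 492 + 40 = 532
packet 15: 532 + 40 = 572
packet 16: 572 + 40 = 612
packet 17: 612 + 40 = 652
packet 18: 652 + 40 = 692
packet 19: 692 + 40 = 732
packet 20: 732 + 40 = 772
packet 21: 772 + 40 = 812
packet 22: 812 + 40 = 852
packet 23: 852 + 40 = 892
packet 24: 892 + 40 = 932
packet 25: 932 + 40 = 972
packet 26: 972 + 40 = 1012
packet 27: 1012 + 40 = 1052
packet 28: 1052 + 40 = 1092
packet 29: 1092 + 40 = 1132
packet 30: 1132 + 40 = 1172
packet 31: 1172 + 40 = 1212
packet 32: 1212 + 40 = 1252

12, 52, 92, 132, 172, 212, 252, 292, 332, 372, 412, 452, 492, 532, 572, 612, 652, 692, 732, 772, 812, 852, 892, 932, 972, 1012, 1052, 1092, 1132, 1172, 1212, 1252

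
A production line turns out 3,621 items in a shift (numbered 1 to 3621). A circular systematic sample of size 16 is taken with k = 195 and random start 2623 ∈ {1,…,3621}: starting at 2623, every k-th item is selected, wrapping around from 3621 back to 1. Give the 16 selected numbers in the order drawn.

Selection 1: 2623
Selection 2: 2623 + 195 = 2818
Selection 3: 2818 + 195 = 3013
Selection 4: 3013 + 195 = 3208
Selection 5: 3208 + 195 = 3403
Selection 6: 3403 + 195 = 3598
Selection 7: 3598 + 195 = 3793 → 3793 − 3621 = 172
Selection 8: 172 + 195 = 367
Selection 9: 367 + 195 = 562
Selection 10: 562 + 195 = 757
Selection 11: 757 + 195 = 952
Selection 12: 952 + 195 = 1147
Selection 13: 1147 + 195 = 1342
Selection 14: 1342 + 195 = 1537
Selection 15: 1537 + 195 = 1732
Selection 16: 1732 + 195 = 1927

2623, 2818, 3013, 3208, 3403, 3598, 172, 367, 562, 757, 952, 1147, 1342, 1537, 1732, 1927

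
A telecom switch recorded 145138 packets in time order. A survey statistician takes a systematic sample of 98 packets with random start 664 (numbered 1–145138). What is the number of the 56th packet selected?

k = 145138/98 = 1481
56th selection = r + (56−1)·k = 664 + 55×1481 = 664 + 81455 = 82119

82119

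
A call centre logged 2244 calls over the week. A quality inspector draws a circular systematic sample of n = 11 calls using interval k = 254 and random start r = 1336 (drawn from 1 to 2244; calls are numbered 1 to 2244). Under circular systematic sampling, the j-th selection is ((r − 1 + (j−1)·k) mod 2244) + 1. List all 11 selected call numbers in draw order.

1336, 1590, 1844, 2098, 108, 362, 616, 870, 1124, 1378, 1632

Selection 1: 1336
Selection 2: 1336 + 254 = 1590
Selection 3: 1590 + 254 = 1844
Selection 4: 1844 + 254 = 2098
Selection 5: 2098 + 254 = 2352 → 2352 − 2244 = 108
Selection 6: 108 + 254 = 362
Selection 7: 362 + 254 = 616
Selection 8: 616 + 254 = 870
Selection 9: 870 + 254 = 1124
Selection 10: 1124 + 254 = 1378
Selection 11: 1378 + 254 = 1632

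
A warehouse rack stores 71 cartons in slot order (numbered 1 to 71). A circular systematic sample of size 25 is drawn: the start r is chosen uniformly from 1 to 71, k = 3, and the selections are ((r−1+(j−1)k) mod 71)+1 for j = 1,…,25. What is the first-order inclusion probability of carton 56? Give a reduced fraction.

For each position j, as r ranges over 1…71 the j-th selection hits every carton exactly once, so carton 56 is selected for exactly 25 of the 71 starts.
Inclusion probability = 25/71.

25/71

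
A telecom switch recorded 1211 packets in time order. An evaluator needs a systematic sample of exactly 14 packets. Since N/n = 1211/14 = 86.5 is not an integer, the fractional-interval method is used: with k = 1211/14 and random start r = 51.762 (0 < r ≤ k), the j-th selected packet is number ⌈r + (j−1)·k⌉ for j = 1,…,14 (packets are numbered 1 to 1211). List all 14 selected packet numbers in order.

j=1: r + 0k = 51.762 → ⌈·⌉ = 52
j=2: r + 1k = 138.262 → ⌈·⌉ = 139
j=3: r + 2k = 224.762 → ⌈·⌉ = 225
j=4: r + 3k = 311.262 → ⌈·⌉ = 312
j=5: r + 4k = 397.762 → ⌈·⌉ = 398
j=6: r + 5k = 484.262 → ⌈·⌉ = 485
j=7: r + 6k = 570.762 → ⌈·⌉ = 571
j=8: r + 7k = 657.262 → ⌈·⌉ = 658
j=9: r + 8k = 743.762 → ⌈·⌉ = 744
j=10: r + 9k = 830.262 → ⌈·⌉ = 831
j=11: r + 10k = 916.762 → ⌈·⌉ = 917
j=12: r + 11k = 1003.262 → ⌈·⌉ = 1004
j=13: r + 12k = 1089.762 → ⌈·⌉ = 1090
j=14: r + 13k = 1176.262 → ⌈·⌉ = 1177

52, 139, 225, 312, 398, 485, 571, 658, 744, 831, 917, 1004, 1090, 1177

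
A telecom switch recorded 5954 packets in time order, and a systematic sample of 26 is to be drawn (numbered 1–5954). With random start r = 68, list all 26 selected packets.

k = N/n = 5954/26 = 229
packet 1: 68
packet 2: 68 + 229 = 297
packet 3: 297 + 229 = 526
packet 4: 526 + 229 = 755
packet 5: 755 + 229 = 984
packet 6: 984 + 229 = 1213
packet 7: 1213 + 229 = 1442
packet 8: 1442 + 229 = 1671
packet 9: 1671 + 229 = 1900
packet 10: 1900 + 229 = 2129
packet 11: 2129 + 229 = 2358
packet 12: 2358 + 229 = 2587
packet 13: 2587 + 229 = 2816
packet 14: 2816 + 229 = 3045
packet 15: 3045 + 229 = 3274
packet 16: 3274 + 229 = 3503
packet 17: 3503 + 229 = 3732
packet 18: 3732 + 229 = 3961
packet 19: 3961 + 229 = 4190
packet 20: 4190 + 229 = 4419
packet 21: 4419 + 229 = 4648
packet 22: 4648 + 229 = 4877
packet 23: 4877 + 229 = 5106
packet 24: 5106 + 229 = 5335
packet 25: 5335 + 229 = 5564
packet 26: 5564 + 229 = 5793

68, 297, 526, 755, 984, 1213, 1442, 1671, 1900, 2129, 2358, 2587, 2816, 3045, 3274, 3503, 3732, 3961, 4190, 4419, 4648, 4877, 5106, 5335, 5564, 5793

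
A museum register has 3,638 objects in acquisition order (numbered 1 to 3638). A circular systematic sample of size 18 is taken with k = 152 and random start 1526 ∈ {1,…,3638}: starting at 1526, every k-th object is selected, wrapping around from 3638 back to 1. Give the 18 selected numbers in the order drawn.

1526, 1678, 1830, 1982, 2134, 2286, 2438, 2590, 2742, 2894, 3046, 3198, 3350, 3502, 16, 168, 320, 472

Selection 1: 1526
Selection 2: 1526 + 152 = 1678
Selection 3: 1678 + 152 = 1830
Selection 4: 1830 + 152 = 1982
Selection 5: 1982 + 152 = 2134
Selection 6: 2134 + 152 = 2286
Selection 7: 2286 + 152 = 2438
Selection 8: 2438 + 152 = 2590
Selection 9: 2590 + 152 = 2742
Selection 10: 2742 + 152 = 2894
Selection 11: 2894 + 152 = 3046
Selection 12: 3046 + 152 = 3198
Selection 13: 3198 + 152 = 3350
Selection 14: 3350 + 152 = 3502
Selection 15: 3502 + 152 = 3654 → 3654 − 3638 = 16
Selection 16: 16 + 152 = 168
Selection 17: 168 + 152 = 320
Selection 18: 320 + 152 = 472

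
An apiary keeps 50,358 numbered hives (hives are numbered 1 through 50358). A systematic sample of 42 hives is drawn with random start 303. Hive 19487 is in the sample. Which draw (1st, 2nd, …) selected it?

17

k = 50358/42 = 1199
position = (19487 − 303)/1199 + 1 = 19184/1199 + 1 = 16 + 1 = 17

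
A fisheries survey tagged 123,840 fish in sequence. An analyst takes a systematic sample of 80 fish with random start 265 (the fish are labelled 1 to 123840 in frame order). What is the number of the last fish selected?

k = 123840/80 = 1548
80th selection = r + (80−1)·k = 265 + 79×1548 = 265 + 122292 = 122557

122557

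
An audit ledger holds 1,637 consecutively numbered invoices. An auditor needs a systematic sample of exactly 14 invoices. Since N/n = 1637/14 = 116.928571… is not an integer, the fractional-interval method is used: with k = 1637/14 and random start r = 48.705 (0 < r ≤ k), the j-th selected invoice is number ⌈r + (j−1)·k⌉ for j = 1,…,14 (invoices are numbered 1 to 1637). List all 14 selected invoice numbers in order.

49, 166, 283, 400, 517, 634, 751, 868, 985, 1102, 1218, 1335, 1452, 1569

j=1: r + 0k = 48.705 → ⌈·⌉ = 49
j=2: r + 1k = 165.633571… → ⌈·⌉ = 166
j=3: r + 2k = 282.562142… → ⌈·⌉ = 283
j=4: r + 3k = 399.490714… → ⌈·⌉ = 400
j=5: r + 4k = 516.419285… → ⌈·⌉ = 517
j=6: r + 5k = 633.347857… → ⌈·⌉ = 634
j=7: r + 6k = 750.276428… → ⌈·⌉ = 751
j=8: r + 7k = 867.205 → ⌈·⌉ = 868
j=9: r + 8k = 984.133571… → ⌈·⌉ = 985
j=10: r + 9k = 1101.062142… → ⌈·⌉ = 1102
j=11: r + 10k = 1217.990714… → ⌈·⌉ = 1218
j=12: r + 11k = 1334.919285… → ⌈·⌉ = 1335
j=13: r + 12k = 1451.847857… → ⌈·⌉ = 1452
j=14: r + 13k = 1568.776428… → ⌈·⌉ = 1569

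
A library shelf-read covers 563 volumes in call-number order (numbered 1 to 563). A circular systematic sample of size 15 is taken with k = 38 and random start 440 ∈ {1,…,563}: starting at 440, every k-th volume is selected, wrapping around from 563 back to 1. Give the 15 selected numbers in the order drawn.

440, 478, 516, 554, 29, 67, 105, 143, 181, 219, 257, 295, 333, 371, 409

Selection 1: 440
Selection 2: 440 + 38 = 478
Selection 3: 478 + 38 = 516
Selection 4: 516 + 38 = 554
Selection 5: 554 + 38 = 592 → 592 − 563 = 29
Selection 6: 29 + 38 = 67
Selection 7: 67 + 38 = 105
Selection 8: 105 + 38 = 143
Selection 9: 143 + 38 = 181
Selection 10: 181 + 38 = 219
Selection 11: 219 + 38 = 257
Selection 12: 257 + 38 = 295
Selection 13: 295 + 38 = 333
Selection 14: 333 + 38 = 371
Selection 15: 371 + 38 = 409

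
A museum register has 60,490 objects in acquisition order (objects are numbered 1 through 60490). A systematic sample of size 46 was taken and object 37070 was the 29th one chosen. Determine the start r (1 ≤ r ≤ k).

250

k = 60490/46 = 1315
r = 37070 − (29−1)×1315 = 37070 − 36820 = 250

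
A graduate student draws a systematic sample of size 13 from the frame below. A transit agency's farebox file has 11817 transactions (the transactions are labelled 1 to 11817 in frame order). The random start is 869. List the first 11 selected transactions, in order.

k = N/n = 11817/13 = 909
transaction 1: 869
transaction 2: 869 + 909 = 1778
transaction 3: 1778 + 909 = 2687
transaction 4: 2687 + 909 = 3596
transaction 5: 3596 + 909 = 4505
transaction 6: 4505 + 909 = 5414
transaction 7: 5414 + 909 = 6323
transaction 8: 6323 + 909 = 7232
transaction 9: 7232 + 909 = 8141
transaction 10: 8141 + 909 = 9050
transaction 11: 9050 + 909 = 9959

869, 1778, 2687, 3596, 4505, 5414, 6323, 7232, 8141, 9050, 9959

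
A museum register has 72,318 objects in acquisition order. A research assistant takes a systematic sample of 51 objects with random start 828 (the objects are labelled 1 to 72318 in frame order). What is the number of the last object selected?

71728

k = 72318/51 = 1418
51st selection = r + (51−1)·k = 828 + 50×1418 = 828 + 70900 = 71728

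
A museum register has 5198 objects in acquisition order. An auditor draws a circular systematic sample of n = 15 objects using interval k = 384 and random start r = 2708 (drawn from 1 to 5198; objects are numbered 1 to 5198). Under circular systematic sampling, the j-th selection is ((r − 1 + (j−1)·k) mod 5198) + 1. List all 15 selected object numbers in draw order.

Selection 1: 2708
Selection 2: 2708 + 384 = 3092
Selection 3: 3092 + 384 = 3476
Selection 4: 3476 + 384 = 3860
Selection 5: 3860 + 384 = 4244
Selection 6: 4244 + 384 = 4628
Selection 7: 4628 + 384 = 5012
Selection 8: 5012 + 384 = 5396 → 5396 − 5198 = 198
Selection 9: 198 + 384 = 582
Selection 10: 582 + 384 = 966
Selection 11: 966 + 384 = 1350
Selection 12: 1350 + 384 = 1734
Selection 13: 1734 + 384 = 2118
Selection 14: 2118 + 384 = 2502
Selection 15: 2502 + 384 = 2886

2708, 3092, 3476, 3860, 4244, 4628, 5012, 198, 582, 966, 1350, 1734, 2118, 2502, 2886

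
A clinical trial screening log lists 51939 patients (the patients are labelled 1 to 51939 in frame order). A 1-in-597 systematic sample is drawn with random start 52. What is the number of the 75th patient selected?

44230

k = 597
75th selection = r + (75−1)·k = 52 + 74×597 = 52 + 44178 = 44230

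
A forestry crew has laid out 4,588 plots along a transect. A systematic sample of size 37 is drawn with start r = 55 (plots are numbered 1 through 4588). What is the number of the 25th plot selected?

3031

k = 4588/37 = 124
25th selection = r + (25−1)·k = 55 + 24×124 = 55 + 2976 = 3031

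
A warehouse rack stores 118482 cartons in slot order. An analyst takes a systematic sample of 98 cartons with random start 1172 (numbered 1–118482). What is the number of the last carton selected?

k = 118482/98 = 1209
98th selection = r + (98−1)·k = 1172 + 97×1209 = 1172 + 117273 = 118445

118445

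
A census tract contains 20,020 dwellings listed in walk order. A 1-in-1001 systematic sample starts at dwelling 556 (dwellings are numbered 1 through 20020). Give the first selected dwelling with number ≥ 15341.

15571

k = 1001
Steps past start: ⌈(15341 − 556)/1001⌉ = ⌈14785/1001⌉ = 15
Selected dwelling: 556 + 15×1001 = 15571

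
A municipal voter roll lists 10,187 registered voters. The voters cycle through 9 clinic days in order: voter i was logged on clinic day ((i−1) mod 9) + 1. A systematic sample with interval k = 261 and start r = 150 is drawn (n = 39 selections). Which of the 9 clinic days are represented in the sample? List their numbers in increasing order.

Consecutive selections differ by k = 261, so their clinic day numbers differ by 261 mod 9 = 0.
gcd(261, 9) = 9, so the sample visits 9/9 = 1 distinct residues mod 9.
Start 150 is clinic day 6; the clinic days hit are 6.

6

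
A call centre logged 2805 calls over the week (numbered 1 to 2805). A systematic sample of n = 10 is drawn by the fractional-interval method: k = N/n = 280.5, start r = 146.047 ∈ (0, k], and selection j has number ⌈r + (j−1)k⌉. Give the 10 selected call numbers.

j=1: r + 0k = 146.047 → ⌈·⌉ = 147
j=2: r + 1k = 426.547 → ⌈·⌉ = 427
j=3: r + 2k = 707.047 → ⌈·⌉ = 708
j=4: r + 3k = 987.547 → ⌈·⌉ = 988
j=5: r + 4k = 1268.047 → ⌈·⌉ = 1269
j=6: r + 5k = 1548.547 → ⌈·⌉ = 1549
j=7: r + 6k = 1829.047 → ⌈·⌉ = 1830
j=8: r + 7k = 2109.547 → ⌈·⌉ = 2110
j=9: r + 8k = 2390.047 → ⌈·⌉ = 2391
j=10: r + 9k = 2670.547 → ⌈·⌉ = 2671

147, 427, 708, 988, 1269, 1549, 1830, 2110, 2391, 2671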